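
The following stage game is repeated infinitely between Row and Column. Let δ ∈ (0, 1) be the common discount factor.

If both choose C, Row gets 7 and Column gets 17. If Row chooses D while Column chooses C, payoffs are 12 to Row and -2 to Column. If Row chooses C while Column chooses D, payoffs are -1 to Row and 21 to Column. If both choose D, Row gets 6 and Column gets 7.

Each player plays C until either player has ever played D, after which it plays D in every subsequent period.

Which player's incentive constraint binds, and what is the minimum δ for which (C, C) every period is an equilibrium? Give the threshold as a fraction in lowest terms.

Row; δ ≥ 5/6

Row's threshold: (12−7)/(12−6) = 5/6.
Column's threshold: (21−17)/(21−7) = 2/7.
5/6 > 2/7, so Row binds and δ* = 5/6.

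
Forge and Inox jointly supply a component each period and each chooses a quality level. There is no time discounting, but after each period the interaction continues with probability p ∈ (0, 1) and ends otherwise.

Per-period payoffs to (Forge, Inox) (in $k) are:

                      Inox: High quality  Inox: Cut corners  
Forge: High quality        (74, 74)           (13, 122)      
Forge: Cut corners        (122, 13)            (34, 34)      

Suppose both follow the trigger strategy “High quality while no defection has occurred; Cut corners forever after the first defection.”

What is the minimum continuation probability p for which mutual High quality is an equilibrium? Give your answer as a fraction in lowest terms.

Expected cooperation value is 74 + p·74 + p²·74 + … = 74/(1−p); deviation gives 122 + p·34/(1−p).
74 ≥ 122(1−p) + 34p ⇒ 88p ≥ 48 ⇒ p ≥ 48/88 = 6/11.

6/11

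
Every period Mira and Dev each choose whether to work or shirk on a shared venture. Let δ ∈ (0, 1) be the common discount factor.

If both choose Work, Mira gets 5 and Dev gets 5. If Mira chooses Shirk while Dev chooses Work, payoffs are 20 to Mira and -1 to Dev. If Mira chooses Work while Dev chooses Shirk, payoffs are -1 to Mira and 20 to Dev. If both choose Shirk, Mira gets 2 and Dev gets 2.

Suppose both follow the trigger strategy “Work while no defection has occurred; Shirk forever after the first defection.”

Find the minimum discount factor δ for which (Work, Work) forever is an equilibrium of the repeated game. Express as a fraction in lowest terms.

Under grim trigger the critical discount factor is (T−C)/(T−P) with T = 20, C = 5, P = 2.
δ* = (20−5)/(20−2) = 15/18 = 5/6.

5/6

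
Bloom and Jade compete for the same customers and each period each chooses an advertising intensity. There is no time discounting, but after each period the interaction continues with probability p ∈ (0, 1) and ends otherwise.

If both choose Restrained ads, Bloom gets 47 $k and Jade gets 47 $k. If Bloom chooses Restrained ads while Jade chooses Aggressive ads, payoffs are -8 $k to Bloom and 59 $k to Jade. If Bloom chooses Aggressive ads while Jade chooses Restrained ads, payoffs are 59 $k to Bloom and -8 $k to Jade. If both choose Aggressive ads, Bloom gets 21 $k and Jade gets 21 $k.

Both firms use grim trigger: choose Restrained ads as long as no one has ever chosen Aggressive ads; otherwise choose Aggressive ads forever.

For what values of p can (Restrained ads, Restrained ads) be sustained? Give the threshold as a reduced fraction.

With no time discounting, the continuation probability p plays the role of the discount factor.
Grim-trigger IC: 47/(1−p) ≥ 59 + 21p/(1−p) ⇒ p ≥ (59−47)/(59−21) = 6/19.

6/19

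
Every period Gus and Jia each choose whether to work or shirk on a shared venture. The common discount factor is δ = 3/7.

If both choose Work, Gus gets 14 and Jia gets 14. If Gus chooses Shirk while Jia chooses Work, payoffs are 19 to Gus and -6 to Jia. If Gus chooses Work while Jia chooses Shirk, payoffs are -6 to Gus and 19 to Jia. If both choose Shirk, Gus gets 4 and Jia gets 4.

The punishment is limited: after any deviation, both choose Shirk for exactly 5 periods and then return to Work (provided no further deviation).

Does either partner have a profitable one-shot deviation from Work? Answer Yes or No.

No

A one-shot deviation gives 19 now, then 4 for 5 periods, then back to 14.
Gain from deviating: (19−14) today; loss: (14−4) in each of the next 5 periods.
No-deviation condition: (14−4)(δ+…+δ^5) ≥ 19−14, i.e. δ+…+δ^5 ≥ 1/2.
At δ = 3/7: δ+…+δ^5 = 0.7392 ≥ 0.5000.
So cooperation is sustainable.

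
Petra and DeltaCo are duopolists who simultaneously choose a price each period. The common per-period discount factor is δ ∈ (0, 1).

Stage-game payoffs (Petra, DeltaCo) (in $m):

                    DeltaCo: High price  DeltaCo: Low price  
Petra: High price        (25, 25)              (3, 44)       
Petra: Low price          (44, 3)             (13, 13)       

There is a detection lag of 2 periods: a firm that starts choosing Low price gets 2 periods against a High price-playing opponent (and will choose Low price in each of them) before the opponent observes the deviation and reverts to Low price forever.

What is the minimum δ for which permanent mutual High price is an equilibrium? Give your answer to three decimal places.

A deviator earns 44 for 2 periods, then 13 forever; cooperating earns 25 forever. Multiplying the IC by (1−δ):
25 ≥ 44(1−δ^2) + 13δ^2, so 31·δ^2 ≥ 19 and δ^2 ≥ 19/31.
δ ≥ (19/31)^(1/2) ≈ 0.783.

0.783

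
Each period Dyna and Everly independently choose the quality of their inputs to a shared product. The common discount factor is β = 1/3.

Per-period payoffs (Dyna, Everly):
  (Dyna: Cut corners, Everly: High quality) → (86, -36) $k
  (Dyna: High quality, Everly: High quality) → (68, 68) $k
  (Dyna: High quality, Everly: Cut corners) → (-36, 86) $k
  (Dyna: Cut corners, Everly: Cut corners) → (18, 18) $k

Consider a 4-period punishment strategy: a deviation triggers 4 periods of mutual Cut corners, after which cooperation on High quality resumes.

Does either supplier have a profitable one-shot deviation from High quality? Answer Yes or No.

No

A one-shot deviation gives 86 now, then 18 for 4 periods, then back to 68.
Gain from deviating: (86−68) today; loss: (68−18) in each of the next 4 periods.
No-deviation condition: (68−18)(β+…+β^4) ≥ 86−68, i.e. β+…+β^4 ≥ 9/25.
At β = 1/3: β+…+β^4 = 0.4938 ≥ 0.3600.
So cooperation is sustainable.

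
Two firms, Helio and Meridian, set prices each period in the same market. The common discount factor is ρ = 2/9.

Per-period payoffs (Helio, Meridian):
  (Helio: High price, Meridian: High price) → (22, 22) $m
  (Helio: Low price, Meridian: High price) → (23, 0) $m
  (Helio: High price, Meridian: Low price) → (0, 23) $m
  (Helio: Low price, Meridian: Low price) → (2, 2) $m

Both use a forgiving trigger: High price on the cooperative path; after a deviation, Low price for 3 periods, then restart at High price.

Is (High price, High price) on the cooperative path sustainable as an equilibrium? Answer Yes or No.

Yes

A one-shot deviation gives 23 now, then 2 for 3 periods, then back to 22.
Gain from deviating: (23−22) today; loss: (22−2) in each of the next 3 periods.
No-deviation condition: (22−2)(ρ+…+ρ^3) ≥ 23−22, i.e. ρ+…+ρ^3 ≥ 1/20.
At ρ = 2/9: ρ+…+ρ^3 = 0.2826 ≥ 0.0500.
So cooperation is sustainable.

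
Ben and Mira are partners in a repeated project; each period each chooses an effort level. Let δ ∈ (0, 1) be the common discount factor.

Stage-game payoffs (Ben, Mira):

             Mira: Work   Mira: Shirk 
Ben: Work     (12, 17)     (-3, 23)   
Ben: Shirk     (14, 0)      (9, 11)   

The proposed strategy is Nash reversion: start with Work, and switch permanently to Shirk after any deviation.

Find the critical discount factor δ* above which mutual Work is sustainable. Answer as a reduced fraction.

For Ben: deviation gain 14−12 = 2, per-period punishment loss 12−9 = 3. IC gives δ ≥ 2/5.
For Mira: gain 6, loss 6 per period, so δ ≥ 6/12 = 1/2.
The tighter constraint is Mira's, so cooperation needs δ ≥ 1/2.

1/2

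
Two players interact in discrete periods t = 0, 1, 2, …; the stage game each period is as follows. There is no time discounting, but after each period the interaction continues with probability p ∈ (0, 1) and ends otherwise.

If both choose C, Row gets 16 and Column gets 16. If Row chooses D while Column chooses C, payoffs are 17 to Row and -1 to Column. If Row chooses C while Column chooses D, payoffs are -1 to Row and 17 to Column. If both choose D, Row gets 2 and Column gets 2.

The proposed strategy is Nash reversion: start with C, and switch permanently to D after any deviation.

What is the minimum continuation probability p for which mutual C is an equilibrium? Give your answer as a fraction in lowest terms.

Expected cooperation value is 16 + p·16 + p²·16 + … = 16/(1−p); deviation gives 17 + p·2/(1−p).
16 ≥ 17(1−p) + 2p ⇒ 15p ≥ 1 ⇒ p ≥ 1/15.

1/15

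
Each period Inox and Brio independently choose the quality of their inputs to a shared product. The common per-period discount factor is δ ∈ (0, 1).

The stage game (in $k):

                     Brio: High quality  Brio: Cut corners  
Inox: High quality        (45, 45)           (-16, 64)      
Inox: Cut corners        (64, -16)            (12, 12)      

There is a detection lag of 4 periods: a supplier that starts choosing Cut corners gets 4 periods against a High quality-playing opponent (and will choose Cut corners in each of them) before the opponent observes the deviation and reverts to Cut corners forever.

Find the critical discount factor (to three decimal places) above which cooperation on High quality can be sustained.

0.777

A deviator earns 64 for 4 periods, then 12 forever; cooperating earns 45 forever. Multiplying the IC by (1−δ):
45 ≥ 64(1−δ^4) + 12δ^4, so 52·δ^4 ≥ 19 and δ^4 ≥ 19/52.
δ ≥ (19/52)^(1/4) ≈ 0.777.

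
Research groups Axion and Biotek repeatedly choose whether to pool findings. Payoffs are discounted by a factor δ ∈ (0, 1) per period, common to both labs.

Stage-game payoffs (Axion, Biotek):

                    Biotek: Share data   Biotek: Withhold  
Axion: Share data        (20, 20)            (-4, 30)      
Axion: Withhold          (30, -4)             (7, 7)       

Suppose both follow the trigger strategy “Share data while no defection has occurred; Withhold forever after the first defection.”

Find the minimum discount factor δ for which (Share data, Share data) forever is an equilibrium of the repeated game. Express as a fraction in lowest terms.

10/23

One-period gain from deviating is 30 − 20 = 10. The loss is 20 − 7 = 13 in every subsequent period, with present value 13·δ/(1−δ).
Deviation is unprofitable when 13·δ/(1−δ) ≥ 10, i.e. δ/(1−δ) ≥ 10/13.
Equivalently δ ≥ 10/(10+13) = 10/23.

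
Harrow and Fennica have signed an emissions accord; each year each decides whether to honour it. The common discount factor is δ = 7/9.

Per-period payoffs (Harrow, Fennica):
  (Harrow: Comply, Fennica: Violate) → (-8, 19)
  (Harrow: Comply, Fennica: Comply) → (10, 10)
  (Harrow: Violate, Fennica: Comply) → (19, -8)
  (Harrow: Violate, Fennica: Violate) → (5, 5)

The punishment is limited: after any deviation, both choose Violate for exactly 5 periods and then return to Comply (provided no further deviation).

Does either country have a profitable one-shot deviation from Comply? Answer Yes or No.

Comparing payoff streams over the 6 periods until play realigns: cooperate → 10(1+δ+…+δ^5); deviate → 19 + 5(δ+…+δ^5).
Cooperation is sustained iff (10−5)(δ+…+δ^5) ≥ 19−10.
δ+…+δ^5 = 7/9·(1−(7/9)^5)/(1−7/9) = 2.5038, and (19−10)/(10−5) = 1.8000.
2.5038 ≥ 1.8000, so cooperation is sustainable.

No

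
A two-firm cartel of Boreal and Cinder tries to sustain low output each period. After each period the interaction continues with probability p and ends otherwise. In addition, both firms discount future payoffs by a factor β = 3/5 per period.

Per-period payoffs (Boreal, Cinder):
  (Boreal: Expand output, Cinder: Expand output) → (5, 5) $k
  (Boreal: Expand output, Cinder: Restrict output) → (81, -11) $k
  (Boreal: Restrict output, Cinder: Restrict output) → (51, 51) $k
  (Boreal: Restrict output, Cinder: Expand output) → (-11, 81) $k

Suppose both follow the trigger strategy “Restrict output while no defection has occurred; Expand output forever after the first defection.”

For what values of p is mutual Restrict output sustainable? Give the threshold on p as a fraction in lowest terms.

Expected continuation weight on next period's payoff is β·p = 3/5·p, which plays the role of the discount factor.
Cooperation requires 3/5·p ≥ (81−51)/(81−5) = 15/38, hence p ≥ 25/38.

25/38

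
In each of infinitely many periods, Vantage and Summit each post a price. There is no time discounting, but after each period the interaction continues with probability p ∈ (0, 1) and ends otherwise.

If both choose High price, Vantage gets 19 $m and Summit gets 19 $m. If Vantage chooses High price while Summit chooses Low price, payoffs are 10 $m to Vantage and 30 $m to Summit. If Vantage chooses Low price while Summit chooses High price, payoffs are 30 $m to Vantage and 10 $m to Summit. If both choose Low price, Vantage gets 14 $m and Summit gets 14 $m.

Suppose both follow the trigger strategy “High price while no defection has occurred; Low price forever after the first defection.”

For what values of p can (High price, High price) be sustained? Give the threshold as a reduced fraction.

Expected cooperation value is 19 + p·19 + p²·19 + … = 19/(1−p); deviation gives 30 + p·14/(1−p).
19 ≥ 30(1−p) + 14p ⇒ 16p ≥ 11 ⇒ p ≥ 11/16.

11/16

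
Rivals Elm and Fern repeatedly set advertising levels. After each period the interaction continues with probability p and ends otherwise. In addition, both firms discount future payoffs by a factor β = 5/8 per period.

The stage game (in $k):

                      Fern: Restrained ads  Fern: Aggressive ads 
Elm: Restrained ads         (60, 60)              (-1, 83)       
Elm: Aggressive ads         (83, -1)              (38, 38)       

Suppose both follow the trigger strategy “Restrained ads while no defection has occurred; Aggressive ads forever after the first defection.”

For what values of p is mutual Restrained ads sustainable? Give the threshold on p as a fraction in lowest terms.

184/225

With continuation probability p and discount β, the effective per-period discount factor is βp.
Grim-trigger IC: βp ≥ (83−60)/(83−38) = 23/45.
So p ≥ (23/45)/(5/8) = 184/225.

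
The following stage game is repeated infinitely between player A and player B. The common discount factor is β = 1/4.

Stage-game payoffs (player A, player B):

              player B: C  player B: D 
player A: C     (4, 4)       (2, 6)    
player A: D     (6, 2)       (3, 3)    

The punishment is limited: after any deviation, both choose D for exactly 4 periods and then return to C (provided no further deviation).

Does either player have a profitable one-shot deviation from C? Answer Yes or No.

IC: β+…+β^4 ≥ (6−4)/(4−3) = 2.
At β = 1/4: partial sum = 0.3320 < 2.0000. Cooperation not sustainable.

Yes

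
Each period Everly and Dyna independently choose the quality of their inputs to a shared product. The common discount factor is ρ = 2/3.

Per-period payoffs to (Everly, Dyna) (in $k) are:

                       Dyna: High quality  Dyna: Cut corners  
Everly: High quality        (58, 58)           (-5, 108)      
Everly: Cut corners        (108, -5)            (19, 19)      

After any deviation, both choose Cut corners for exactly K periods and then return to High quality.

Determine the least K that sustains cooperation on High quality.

3

IC: ρ(1−ρ^K)/(1−ρ) ≥ (108−58)/(58−19) = 50/39.
With ρ = 2/3: need 1 − ρ^K ≥ 50/39·(1−2/3)/(2/3), i.e. ρ^K ≤ 0.3590.
Since (2/3)^2 = 0.4444 and (2/3)^3 = 0.2963, the smallest such K is 3.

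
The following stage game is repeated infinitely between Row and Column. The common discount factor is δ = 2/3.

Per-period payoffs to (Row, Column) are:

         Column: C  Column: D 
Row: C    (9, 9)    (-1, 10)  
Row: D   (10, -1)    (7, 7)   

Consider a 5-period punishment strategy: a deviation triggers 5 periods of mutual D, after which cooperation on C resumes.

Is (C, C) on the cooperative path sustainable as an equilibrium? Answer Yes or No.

IC: δ+…+δ^5 ≥ (10−9)/(9−7) = 1/2.
At δ = 2/3: partial sum = 1.7366 ≥ 0.5000. Cooperation sustainable.

Yes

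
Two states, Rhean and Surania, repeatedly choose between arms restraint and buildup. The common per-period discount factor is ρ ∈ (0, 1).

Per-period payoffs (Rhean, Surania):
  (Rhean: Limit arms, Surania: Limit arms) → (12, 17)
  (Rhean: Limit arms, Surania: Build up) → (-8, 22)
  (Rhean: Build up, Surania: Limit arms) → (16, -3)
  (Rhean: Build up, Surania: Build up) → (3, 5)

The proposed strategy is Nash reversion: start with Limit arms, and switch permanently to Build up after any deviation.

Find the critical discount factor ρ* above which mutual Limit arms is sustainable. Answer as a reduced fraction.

4/13

Rhean's threshold: (16−12)/(16−3) = 4/13.
Surania's threshold: (22−17)/(22−5) = 5/17.
4/13 > 5/17, so Rhean binds and ρ* = 4/13.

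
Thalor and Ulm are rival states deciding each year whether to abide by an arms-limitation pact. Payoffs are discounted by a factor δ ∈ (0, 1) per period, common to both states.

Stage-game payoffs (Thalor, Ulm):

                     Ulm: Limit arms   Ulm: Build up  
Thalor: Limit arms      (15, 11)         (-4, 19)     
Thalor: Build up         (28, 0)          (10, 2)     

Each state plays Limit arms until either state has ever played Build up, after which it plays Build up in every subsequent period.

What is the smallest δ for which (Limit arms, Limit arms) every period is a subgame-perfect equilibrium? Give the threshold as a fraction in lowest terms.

13/18

For Thalor: deviation gain 28−15 = 13, per-period punishment loss 15−10 = 5. IC gives δ ≥ 13/18.
For Ulm: gain 8, loss 9 per period, so δ ≥ 8/17.
The tighter constraint is Thalor's, so cooperation needs δ ≥ 13/18.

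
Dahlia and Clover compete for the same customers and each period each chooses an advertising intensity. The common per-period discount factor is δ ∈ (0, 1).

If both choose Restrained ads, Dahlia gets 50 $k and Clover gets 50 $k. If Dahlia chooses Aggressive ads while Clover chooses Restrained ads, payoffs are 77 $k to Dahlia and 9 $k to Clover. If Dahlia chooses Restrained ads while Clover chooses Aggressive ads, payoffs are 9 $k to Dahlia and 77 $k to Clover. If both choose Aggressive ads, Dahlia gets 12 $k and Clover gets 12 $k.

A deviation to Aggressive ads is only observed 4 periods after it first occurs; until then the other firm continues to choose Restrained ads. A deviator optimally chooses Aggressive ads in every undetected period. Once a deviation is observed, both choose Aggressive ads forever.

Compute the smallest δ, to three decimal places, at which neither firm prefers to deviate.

Deviating for the 4 undetected periods gains 77−50 = 27 per period over cooperation, then loses 50−12 = 38 per period forever once punishment starts.
Gain: 27(1 + δ + … + δ^3); loss: 38·δ^4/(1−δ).
No profitable deviation ⇔ 27(1−δ^4) ≤ 38·δ^4, i.e. δ^4 ≥ 27/(27+38) = 27/65.
Hence δ ≥ (27/65)^(1/4) ≈ 0.803.

0.803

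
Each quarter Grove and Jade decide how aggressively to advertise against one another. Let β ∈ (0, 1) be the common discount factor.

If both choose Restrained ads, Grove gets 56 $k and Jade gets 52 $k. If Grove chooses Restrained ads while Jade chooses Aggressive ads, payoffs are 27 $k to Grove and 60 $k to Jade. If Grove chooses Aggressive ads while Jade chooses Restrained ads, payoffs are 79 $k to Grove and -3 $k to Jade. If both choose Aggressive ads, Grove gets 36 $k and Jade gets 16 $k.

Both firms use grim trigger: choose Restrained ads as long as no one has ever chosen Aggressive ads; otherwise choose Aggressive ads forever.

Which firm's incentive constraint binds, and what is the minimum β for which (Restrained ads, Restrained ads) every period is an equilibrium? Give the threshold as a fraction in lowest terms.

Grove; β ≥ 23/43

Grove's threshold: (79−56)/(79−36) = 23/43.
Jade's threshold: (60−52)/(60−16) = 2/11.
23/43 > 2/11, so Grove binds and β* = 23/43.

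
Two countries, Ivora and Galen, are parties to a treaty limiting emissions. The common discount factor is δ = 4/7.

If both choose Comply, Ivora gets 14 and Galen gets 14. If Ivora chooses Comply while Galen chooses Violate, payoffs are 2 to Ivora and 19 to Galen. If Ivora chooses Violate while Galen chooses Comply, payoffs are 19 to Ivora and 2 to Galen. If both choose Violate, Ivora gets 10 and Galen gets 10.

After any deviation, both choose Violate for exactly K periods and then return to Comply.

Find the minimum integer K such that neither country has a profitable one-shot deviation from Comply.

5

Need Σ_{k=1}^{K} δ^k ≥ (19−14)/(14−10) = 1.2500 at δ = 4/7.
At K = 4 the sum is 1.1912 < 1.2500; at K = 5 it is 1.2521 ≥ 1.2500.
So the minimum punishment length is K = 5.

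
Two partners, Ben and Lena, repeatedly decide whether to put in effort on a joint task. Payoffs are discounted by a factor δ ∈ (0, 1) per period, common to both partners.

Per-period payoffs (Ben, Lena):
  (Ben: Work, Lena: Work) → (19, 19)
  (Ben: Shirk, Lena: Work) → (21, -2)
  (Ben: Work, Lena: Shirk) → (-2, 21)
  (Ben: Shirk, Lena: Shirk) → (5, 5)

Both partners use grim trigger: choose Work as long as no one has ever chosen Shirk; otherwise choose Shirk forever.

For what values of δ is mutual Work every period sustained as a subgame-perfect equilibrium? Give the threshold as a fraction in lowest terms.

1/8

19/(1−δ) ≥ 21 + 5δ/(1−δ)
19 ≥ 21 − 16δ
δ ≥ 2/16 = 1/8.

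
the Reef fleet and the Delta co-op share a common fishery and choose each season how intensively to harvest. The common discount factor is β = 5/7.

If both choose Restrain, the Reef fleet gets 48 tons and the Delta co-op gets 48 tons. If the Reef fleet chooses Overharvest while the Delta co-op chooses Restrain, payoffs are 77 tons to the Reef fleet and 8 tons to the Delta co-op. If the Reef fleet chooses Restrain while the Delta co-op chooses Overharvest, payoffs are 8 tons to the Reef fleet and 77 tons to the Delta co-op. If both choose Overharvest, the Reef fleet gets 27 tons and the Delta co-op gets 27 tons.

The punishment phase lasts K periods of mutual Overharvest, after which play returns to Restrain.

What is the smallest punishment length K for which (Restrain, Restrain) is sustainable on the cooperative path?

IC: β(1−β^K)/(1−β) ≥ (77−48)/(48−27) = 29/21.
With β = 5/7: need 1 − β^K ≥ 29/21·(1−5/7)/(5/7), i.e. β^K ≤ 0.4476.
Since (5/7)^2 = 0.5102 and (5/7)^3 = 0.3644, the smallest such K is 3.

3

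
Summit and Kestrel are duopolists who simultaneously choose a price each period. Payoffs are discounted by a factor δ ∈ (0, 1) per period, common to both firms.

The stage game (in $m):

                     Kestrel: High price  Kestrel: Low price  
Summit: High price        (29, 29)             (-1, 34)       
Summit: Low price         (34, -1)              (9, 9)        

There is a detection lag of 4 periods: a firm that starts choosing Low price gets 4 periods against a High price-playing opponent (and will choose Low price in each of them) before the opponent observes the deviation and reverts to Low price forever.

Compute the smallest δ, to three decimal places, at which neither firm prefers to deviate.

Deviating for the 4 undetected periods gains 34−29 = 5 per period over cooperation, then loses 29−9 = 20 per period forever once punishment starts.
Gain: 5(1 + δ + … + δ^3); loss: 20·δ^4/(1−δ).
No profitable deviation ⇔ 5(1−δ^4) ≤ 20·δ^4, i.e. δ^4 ≥ 5/(5+20) = 1/5.
Hence δ ≥ (1/5)^(1/4) ≈ 0.669.

0.669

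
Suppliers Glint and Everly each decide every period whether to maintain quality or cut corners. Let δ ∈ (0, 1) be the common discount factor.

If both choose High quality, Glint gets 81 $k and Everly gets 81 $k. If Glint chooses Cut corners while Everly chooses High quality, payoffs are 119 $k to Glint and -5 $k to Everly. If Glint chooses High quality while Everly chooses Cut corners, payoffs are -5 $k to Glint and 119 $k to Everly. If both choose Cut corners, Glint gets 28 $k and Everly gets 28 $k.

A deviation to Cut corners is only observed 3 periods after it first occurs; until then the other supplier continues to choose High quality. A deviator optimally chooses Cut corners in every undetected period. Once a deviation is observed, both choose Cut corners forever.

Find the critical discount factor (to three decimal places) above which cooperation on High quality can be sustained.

Deviating for the 3 undetected periods gains 119−81 = 38 per period over cooperation, then loses 81−28 = 53 per period forever once punishment starts.
Gain: 38(1 + δ + … + δ^2); loss: 53·δ^3/(1−δ).
No profitable deviation ⇔ 38(1−δ^3) ≤ 53·δ^3, i.e. δ^3 ≥ 38/(38+53) = 38/91.
Hence δ ≥ (38/91)^(1/3) ≈ 0.747.

0.747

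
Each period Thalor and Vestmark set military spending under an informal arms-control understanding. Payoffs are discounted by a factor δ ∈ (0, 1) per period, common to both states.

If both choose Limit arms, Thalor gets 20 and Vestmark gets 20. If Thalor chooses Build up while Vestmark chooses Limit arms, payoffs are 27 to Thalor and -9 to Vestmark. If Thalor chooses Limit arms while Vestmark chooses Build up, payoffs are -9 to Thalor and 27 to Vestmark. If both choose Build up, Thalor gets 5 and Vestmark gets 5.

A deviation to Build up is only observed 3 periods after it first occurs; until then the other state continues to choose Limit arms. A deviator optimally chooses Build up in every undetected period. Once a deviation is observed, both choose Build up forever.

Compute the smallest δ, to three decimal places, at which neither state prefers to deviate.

0.683

A deviator earns 27 for 3 periods, then 5 forever; cooperating earns 20 forever. Multiplying the IC by (1−δ):
20 ≥ 27(1−δ^3) + 5δ^3, so 22·δ^3 ≥ 7 and δ^3 ≥ 7/22.
δ ≥ (7/22)^(1/3) ≈ 0.683.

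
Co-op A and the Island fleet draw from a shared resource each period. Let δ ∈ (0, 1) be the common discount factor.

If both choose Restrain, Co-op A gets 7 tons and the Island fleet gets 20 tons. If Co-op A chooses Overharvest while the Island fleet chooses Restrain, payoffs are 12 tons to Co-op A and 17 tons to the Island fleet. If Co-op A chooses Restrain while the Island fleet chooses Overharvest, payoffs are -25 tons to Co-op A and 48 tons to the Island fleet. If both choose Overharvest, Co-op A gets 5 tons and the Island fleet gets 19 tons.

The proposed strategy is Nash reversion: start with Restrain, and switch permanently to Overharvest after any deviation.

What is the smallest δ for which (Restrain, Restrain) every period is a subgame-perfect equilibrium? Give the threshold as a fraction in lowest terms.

Co-op A's threshold: (12−7)/(12−5) = 5/7.
the Island fleet's threshold: (48−20)/(48−19) = 28/29.
5/7 < 28/29, so the Island fleet binds and δ* = 28/29.

28/29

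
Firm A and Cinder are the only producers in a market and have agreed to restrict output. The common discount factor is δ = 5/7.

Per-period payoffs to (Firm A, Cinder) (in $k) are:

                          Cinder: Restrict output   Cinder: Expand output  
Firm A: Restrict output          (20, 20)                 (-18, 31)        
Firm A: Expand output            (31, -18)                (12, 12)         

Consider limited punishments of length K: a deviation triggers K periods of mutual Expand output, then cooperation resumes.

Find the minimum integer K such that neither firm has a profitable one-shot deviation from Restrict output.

3

IC: δ(1−δ^K)/(1−δ) ≥ (31−20)/(20−12) = 11/8.
With δ = 5/7: need 1 − δ^K ≥ 11/8·(1−5/7)/(5/7), i.e. δ^K ≤ 0.4500.
Since (5/7)^2 = 0.5102 and (5/7)^3 = 0.3644, the smallest such K is 3.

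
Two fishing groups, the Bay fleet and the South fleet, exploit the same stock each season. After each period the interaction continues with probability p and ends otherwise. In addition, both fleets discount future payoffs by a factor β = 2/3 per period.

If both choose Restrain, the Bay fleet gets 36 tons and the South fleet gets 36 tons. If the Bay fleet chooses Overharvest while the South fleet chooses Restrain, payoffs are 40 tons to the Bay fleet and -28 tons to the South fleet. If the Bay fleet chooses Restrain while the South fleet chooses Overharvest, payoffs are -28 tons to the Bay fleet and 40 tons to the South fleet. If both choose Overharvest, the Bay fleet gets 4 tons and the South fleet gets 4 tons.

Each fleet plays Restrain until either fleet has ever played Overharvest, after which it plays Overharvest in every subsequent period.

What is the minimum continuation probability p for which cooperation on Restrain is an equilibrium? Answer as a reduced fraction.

Expected continuation weight on next period's payoff is β·p = 2/3·p, which plays the role of the discount factor.
Cooperation requires 2/3·p ≥ (40−36)/(40−4) = 1/9, hence p ≥ 1/6.

1/6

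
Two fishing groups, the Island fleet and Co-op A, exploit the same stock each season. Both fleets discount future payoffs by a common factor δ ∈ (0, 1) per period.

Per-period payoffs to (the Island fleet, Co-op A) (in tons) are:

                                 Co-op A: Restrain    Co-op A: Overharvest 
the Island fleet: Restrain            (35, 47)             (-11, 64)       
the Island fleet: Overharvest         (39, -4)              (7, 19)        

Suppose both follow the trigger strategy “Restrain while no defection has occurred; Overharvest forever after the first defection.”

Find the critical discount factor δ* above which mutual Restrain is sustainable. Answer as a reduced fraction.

For the Island fleet: deviation gain 39−35 = 4, per-period punishment loss 35−7 = 28. IC gives δ ≥ 4/32 = 1/8.
For Co-op A: gain 17, loss 28 per period, so δ ≥ 17/45.
The tighter constraint is Co-op A's, so cooperation needs δ ≥ 17/45.

17/45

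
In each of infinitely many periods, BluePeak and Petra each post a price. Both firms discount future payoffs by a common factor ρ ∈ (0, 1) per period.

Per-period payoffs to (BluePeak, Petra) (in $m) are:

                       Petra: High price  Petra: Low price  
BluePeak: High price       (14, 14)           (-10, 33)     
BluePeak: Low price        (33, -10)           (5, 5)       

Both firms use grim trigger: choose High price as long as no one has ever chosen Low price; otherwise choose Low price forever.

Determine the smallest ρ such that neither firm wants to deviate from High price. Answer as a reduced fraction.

One-period gain from deviating is 33 − 14 = 19. The loss is 14 − 5 = 9 in every subsequent period, with present value 9·ρ/(1−ρ).
Deviation is unprofitable when 9·ρ/(1−ρ) ≥ 19, i.e. ρ/(1−ρ) ≥ 19/9.
Equivalently ρ ≥ 19/(19+9) = 19/28.

19/28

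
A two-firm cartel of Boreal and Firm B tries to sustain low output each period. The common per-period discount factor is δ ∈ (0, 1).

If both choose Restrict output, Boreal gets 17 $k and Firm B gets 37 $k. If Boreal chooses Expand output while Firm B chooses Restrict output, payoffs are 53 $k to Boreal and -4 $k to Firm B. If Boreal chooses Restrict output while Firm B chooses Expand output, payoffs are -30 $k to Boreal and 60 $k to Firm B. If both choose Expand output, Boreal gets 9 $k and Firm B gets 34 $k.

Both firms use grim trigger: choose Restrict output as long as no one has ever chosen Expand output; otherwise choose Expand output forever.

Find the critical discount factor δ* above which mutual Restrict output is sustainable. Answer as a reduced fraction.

Boreal: cooperation gives 17 each period; deviation gives 53 once then 9 forever.
  17/(1−δ) ≥ 53 + 9δ/(1−δ) ⇒ δ ≥ 36/44 = 9/11.
Firm B: cooperation gives 37 each period; deviation gives 60 once then 34 forever.
  δ ≥ 23/26.
Both must hold, so the binding constraint is Firm B's: δ ≥ 23/26.

23/26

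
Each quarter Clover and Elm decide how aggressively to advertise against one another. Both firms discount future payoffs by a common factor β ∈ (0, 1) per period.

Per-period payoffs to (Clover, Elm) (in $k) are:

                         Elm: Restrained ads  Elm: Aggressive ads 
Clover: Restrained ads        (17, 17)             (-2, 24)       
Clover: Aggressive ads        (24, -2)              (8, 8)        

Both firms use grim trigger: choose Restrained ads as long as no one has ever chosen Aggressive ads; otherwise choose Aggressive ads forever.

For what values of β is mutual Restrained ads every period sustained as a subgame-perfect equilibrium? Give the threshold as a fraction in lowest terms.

Cooperation forever yields 17 each period: 17/(1−β).
Deviating yields 24 once, then 8 forever: 24 + 8β/(1−β).
No profitable deviation requires 17/(1−β) ≥ 24 + 8β/(1−β).
Multiplying by (1−β): 17 ≥ 24(1−β) + 8β = 24 − 16β.
So 16β ≥ 7, i.e. β ≥ 7/16.

7/16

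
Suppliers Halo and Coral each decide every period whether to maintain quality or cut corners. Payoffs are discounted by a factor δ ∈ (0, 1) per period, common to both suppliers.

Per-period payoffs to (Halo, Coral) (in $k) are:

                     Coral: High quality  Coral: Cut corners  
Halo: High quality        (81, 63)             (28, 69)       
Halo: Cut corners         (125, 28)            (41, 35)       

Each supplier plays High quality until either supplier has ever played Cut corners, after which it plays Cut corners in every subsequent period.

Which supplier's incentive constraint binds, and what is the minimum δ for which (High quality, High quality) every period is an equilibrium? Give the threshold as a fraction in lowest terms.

Halo; δ ≥ 11/21

Halo: cooperation gives 81 each period; deviation gives 125 once then 41 forever.
  81/(1−δ) ≥ 125 + 41δ/(1−δ) ⇒ δ ≥ 44/84 = 11/21.
Coral: cooperation gives 63 each period; deviation gives 69 once then 35 forever.
  δ ≥ 6/34 = 3/17.
Both must hold, so the binding constraint is Halo's: δ ≥ 11/21.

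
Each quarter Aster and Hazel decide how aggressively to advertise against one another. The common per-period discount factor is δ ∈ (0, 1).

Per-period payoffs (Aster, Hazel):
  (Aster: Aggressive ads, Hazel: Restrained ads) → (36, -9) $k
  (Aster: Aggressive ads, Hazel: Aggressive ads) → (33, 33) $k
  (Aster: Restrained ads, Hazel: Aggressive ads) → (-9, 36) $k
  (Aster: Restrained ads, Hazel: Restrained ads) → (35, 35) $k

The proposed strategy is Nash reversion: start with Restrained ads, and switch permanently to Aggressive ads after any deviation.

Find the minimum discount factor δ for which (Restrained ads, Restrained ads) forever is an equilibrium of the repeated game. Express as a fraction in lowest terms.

1/3

35/(1−δ) ≥ 36 + 33δ/(1−δ)
35 ≥ 36 − 3δ
δ ≥ 1/3.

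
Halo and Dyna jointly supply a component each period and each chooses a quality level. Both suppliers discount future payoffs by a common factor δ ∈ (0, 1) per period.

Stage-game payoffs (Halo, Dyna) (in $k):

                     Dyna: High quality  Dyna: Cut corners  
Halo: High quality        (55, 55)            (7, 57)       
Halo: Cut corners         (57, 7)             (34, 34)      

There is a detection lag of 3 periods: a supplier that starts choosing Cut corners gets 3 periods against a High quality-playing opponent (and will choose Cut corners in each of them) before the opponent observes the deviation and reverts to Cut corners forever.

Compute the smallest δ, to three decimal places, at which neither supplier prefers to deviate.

A deviator earns 57 for 3 periods, then 34 forever; cooperating earns 55 forever. Multiplying the IC by (1−δ):
55 ≥ 57(1−δ^3) + 34δ^3, so 23·δ^3 ≥ 2 and δ^3 ≥ 2/23.
δ ≥ (2/23)^(1/3) ≈ 0.443.

0.443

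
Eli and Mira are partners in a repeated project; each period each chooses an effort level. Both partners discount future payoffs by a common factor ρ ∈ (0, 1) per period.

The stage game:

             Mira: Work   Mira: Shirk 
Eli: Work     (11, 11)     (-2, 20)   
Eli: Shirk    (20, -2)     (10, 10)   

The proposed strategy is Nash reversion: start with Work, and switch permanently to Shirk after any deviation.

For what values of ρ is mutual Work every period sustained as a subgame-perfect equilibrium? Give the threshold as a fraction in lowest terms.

9/10

One-period gain from deviating is 20 − 11 = 9. The loss is 11 − 10 = 1 in every subsequent period, with present value 1·ρ/(1−ρ).
Deviation is unprofitable when 1·ρ/(1−ρ) ≥ 9, i.e. ρ/(1−ρ) ≥ 9.
Equivalently ρ ≥ 9/(9+1) = 9/10.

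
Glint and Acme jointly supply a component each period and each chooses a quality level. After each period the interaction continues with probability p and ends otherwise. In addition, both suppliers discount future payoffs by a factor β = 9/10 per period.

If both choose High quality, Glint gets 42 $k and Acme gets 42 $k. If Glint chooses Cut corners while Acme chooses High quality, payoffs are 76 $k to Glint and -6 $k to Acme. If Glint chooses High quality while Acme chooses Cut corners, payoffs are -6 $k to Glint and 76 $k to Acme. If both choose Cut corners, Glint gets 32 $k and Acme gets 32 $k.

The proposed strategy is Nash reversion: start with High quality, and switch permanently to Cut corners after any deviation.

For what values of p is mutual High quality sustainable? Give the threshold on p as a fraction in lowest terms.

85/99

Expected continuation weight on next period's payoff is β·p = 9/10·p, which plays the role of the discount factor.
Cooperation requires 9/10·p ≥ (76−42)/(76−32) = 17/22, hence p ≥ 85/99.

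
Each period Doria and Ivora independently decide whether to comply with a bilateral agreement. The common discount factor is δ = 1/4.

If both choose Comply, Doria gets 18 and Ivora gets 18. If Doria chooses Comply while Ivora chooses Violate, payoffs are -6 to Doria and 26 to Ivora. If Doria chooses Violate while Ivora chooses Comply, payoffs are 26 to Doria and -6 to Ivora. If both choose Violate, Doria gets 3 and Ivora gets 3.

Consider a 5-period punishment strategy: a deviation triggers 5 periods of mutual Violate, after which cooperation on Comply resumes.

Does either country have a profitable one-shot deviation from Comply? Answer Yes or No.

Yes

A one-shot deviation gives 26 now, then 3 for 5 periods, then back to 18.
Gain from deviating: (26−18) today; loss: (18−3) in each of the next 5 periods.
No-deviation condition: (18−3)(δ+…+δ^5) ≥ 26−18, i.e. δ+…+δ^5 ≥ 8/15.
At δ = 1/4: δ+…+δ^5 = 0.3330 < 0.5333.
So cooperation is not sustainable.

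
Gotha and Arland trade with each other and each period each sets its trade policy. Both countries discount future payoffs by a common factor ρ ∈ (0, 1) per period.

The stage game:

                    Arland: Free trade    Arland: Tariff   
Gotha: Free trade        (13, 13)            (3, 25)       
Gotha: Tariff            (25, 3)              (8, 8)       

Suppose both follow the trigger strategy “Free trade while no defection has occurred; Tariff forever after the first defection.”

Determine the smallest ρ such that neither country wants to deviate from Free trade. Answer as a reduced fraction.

Under grim trigger the critical discount factor is (T−C)/(T−P) with T = 25, C = 13, P = 8.
ρ* = (25−13)/(25−8) = 12/17.

12/17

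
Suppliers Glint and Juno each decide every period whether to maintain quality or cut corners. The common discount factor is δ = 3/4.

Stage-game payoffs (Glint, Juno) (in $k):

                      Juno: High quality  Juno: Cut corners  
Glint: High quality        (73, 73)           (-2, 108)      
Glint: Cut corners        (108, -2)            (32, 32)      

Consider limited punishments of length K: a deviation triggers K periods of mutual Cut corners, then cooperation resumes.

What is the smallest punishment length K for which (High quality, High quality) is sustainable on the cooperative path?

IC: δ(1−δ^K)/(1−δ) ≥ (108−73)/(73−32) = 35/41.
With δ = 3/4: need 1 − δ^K ≥ 35/41·(1−3/4)/(3/4), i.e. δ^K ≤ 0.7154.
Since (3/4)^1 = 0.7500 and (3/4)^2 = 0.5625, the smallest such K is 2.

2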